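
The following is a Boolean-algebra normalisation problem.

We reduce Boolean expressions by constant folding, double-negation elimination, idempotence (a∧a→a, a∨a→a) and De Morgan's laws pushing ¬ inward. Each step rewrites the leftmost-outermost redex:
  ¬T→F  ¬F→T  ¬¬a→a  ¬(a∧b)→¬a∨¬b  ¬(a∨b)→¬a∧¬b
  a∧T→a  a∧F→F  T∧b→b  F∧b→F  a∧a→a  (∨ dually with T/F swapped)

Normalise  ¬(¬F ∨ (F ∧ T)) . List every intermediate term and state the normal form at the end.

Answer: normal form = F  (in 3 steps)

Derivation:
  start: ¬(¬F ∨ (F ∧ T))
  step 1: ¬¬F ∧ ¬(F ∧ T)
  step 2: F ∧ ¬(F ∧ T)
  step 3: F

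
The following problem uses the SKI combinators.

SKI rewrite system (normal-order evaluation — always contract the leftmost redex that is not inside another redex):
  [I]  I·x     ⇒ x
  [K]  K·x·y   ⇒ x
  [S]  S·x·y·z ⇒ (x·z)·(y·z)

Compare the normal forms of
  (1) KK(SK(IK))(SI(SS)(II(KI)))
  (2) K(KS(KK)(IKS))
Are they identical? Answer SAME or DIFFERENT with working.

Answer: DIFFERENT — A ⇓ KI, B ⇓ K(S(KS))

Reduction:
Term A:
  start: KK(SK(IK))(SI(SS)(II(KI)))
  [1] K(SI(SS)(II(KI)))
  [2] K(I(II(KI))(SS(II(KI))))
  [3] K(II(KI)(SS(II(KI))))
  [4] K(I(KI)(SS(II(KI))))
  [5] K(KI(SS(II(KI))))
  [6] KI

Term B:
  start: K(KS(KK)(IKS))
  [1] K(S(IKS))
  [2] K(S(KS))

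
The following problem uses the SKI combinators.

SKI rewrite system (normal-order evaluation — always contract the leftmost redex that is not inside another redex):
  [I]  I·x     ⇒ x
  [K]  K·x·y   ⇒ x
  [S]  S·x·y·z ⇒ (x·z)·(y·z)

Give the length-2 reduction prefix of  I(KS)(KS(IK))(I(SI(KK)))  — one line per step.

Answer: after 2 steps: S(I(SI(KK)))

Working:
  start: I(KS)(KS(IK))(I(SI(KK)))
  step 1: KS(KS(IK))(I(SI(KK)))
  step 2: S(I(SI(KK)))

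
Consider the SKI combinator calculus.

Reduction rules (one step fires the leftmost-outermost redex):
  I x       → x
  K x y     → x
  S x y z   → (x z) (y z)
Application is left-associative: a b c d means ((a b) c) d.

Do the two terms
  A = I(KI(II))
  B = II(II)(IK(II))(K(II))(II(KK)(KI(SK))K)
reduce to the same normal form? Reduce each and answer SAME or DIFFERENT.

Term A:
  start: I(KI(II))
  →1  KI(II)
  →2  I

Term B:
  start: II(II)(IK(II))(K(II))(II(KK)(KI(SK))K)
  →1  I(II)(IK(II))(K(II))(II(KK)(KI(SK))K)
  →2  II(IK(II))(K(II))(II(KK)(KI(SK))K)
  →3  I(IK(II))(K(II))(II(KK)(KI(SK))K)
  →4  IK(II)(K(II))(II(KK)(KI(SK))K)
  →5  K(II)(K(II))(II(KK)(KI(SK))K)
  →6  II(II(KK)(KI(SK))K)
  →7  I(II(KK)(KI(SK))K)
  →8  II(KK)(KI(SK))K
  →9  I(KK)(KI(SK))K
  →10  KK(KI(SK))K
  →11  KK

Answer: DIFFERENT — A ⇓ I, B ⇓ KK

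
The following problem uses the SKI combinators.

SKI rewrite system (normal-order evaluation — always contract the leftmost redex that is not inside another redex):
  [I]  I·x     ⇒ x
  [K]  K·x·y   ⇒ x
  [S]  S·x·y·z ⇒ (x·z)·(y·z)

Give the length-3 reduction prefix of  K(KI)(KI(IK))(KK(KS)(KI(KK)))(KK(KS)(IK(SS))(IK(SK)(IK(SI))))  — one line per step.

  start: K(KI)(KI(IK))(KK(KS)(KI(KK)))(KK(KS)(IK(SS))(IK(SK)(IK(SI))))
  [1] KI(KK(KS)(KI(KK)))(KK(KS)(IK(SS))(IK(SK)(IK(SI))))
  [2] I(KK(KS)(IK(SS))(IK(SK)(IK(SI))))
  [3] KK(KS)(IK(SS))(IK(SK)(IK(SI)))

Answer: after 3 steps: KK(KS)(IK(SS))(IK(SK)(IK(SI)))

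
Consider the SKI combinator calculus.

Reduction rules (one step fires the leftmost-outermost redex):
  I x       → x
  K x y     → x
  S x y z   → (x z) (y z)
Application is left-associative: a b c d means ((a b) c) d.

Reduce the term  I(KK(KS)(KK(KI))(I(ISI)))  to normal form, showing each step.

  start: I(KK(KS)(KK(KI))(I(ISI)))
  [1] KK(KS)(KK(KI))(I(ISI))
  [2] K(KK(KI))(I(ISI))
  [3] KK(KI)
  [4] K

Answer: normal form = K  (in 4 steps)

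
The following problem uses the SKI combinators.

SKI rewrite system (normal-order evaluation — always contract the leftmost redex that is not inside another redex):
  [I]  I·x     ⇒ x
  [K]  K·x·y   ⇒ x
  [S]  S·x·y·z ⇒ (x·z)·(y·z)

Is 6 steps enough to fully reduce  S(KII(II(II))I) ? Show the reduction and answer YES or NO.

Answer: YES — reaches normal form SI in 6 ≤ 6 steps

Reduction:
  start: S(KII(II(II))I)
  [1] S(I(II(II))I)
  [2] S(II(II)I)
  [3] S(I(II)I)
  [4] S(III)
  [5] S(II)
  [6] SI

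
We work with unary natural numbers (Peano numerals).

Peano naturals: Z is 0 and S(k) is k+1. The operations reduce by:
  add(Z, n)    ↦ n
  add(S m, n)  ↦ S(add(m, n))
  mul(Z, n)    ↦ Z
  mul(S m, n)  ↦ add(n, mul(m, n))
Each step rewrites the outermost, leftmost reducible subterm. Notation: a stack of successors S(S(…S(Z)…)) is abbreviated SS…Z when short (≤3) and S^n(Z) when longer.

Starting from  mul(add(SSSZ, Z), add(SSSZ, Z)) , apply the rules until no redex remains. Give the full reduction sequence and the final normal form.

  start: mul(add(SSSZ, Z), add(SSSZ, Z))
  step 1: mul(S(add(SSZ, Z)), add(SSSZ, Z))
  step 2: add(add(SSSZ, Z), mul(add(SSZ, Z), add(SSSZ, Z)))
  step 3: add(S(add(SSZ, Z)), mul(add(SSZ, Z), add(SSSZ, Z)))
  step 4: S(add(add(SSZ, Z), mul(add(SSZ, Z), add(SSSZ, Z))))
  step 5: S(add(S(add(SZ, Z)), mul(add(SSZ, Z), add(SSSZ, Z))))
  step 6: S(S(add(add(SZ, Z), mul(add(SSZ, Z), add(SSSZ, Z)))))
  step 7: S(S(add(S(add(Z, Z)), mul(add(SSZ, Z), add(SSSZ, Z)))))
  step 8: S(S(S(add(add(Z, Z), mul(add(SSZ, Z), add(SSSZ, Z))))))
  step 9: S(S(S(add(Z, mul(add(SSZ, Z), add(SSSZ, Z))))))
  step 10: S(S(S(mul(add(SSZ, Z), add(SSSZ, Z)))))
  step 11: S(S(S(mul(S(add(SZ, Z)), add(SSSZ, Z)))))
  step 12: S(S(S(add(add(SSSZ, Z), mul(add(SZ, Z), add(SSSZ, Z))))))
  step 13: S(S(S(add(S(add(SSZ, Z)), mul(add(SZ, Z), add(SSSZ, Z))))))
  step 14: S(S(S(S(add(add(SSZ, Z), mul(add(SZ, Z), add(SSSZ, Z)))))))
  step 15: S(S(S(S(add(S(add(SZ, Z)), mul(add(SZ, Z), add(SSSZ, Z)))))))
  step 16: S(S(S(S(S(add(add(SZ, Z), mul(add(SZ, Z), add(SSSZ, Z))))))))
  step 17: S(S(S(S(S(add(S(add(Z, Z)), mul(add(SZ, Z), add(SSSZ, Z))))))))
  step 18: S(S(S(S(S(S(add(add(Z, Z), mul(add(SZ, Z), add(SSSZ, Z)))))))))
  step 19: S(S(S(S(S(S(add(Z, mul(add(SZ, Z), add(SSSZ, Z)))))))))
  step 20: S(S(S(S(S(S(mul(add(SZ, Z), add(SSSZ, Z))))))))
  step 21: S(S(S(S(S(S(mul(S(add(Z, Z)), add(SSSZ, Z))))))))
  step 22: S(S(S(S(S(S(add(add(SSSZ, Z), mul(add(Z, Z), add(SSSZ, Z)))))))))
  step 23: S(S(S(S(S(S(add(S(add(SSZ, Z)), mul(add(Z, Z), add(SSSZ, Z)))))))))
  step 24: S(S(S(S(S(S(S(add(add(SSZ, Z), mul(add(Z, Z), add(SSSZ, Z))))))))))
  step 25: S(S(S(S(S(S(S(add(S(add(SZ, Z)), mul(add(Z, Z), add(SSSZ, Z))))))))))
  step 26: S(S(S(S(S(S(S(S(add(add(SZ, Z), mul(add(Z, Z), add(SSSZ, Z)))))))))))
  step 27: S(S(S(S(S(S(S(S(add(S(add(Z, Z)), mul(add(Z, Z), add(SSSZ, Z)))))))))))
  step 28: S(S(S(S(S(S(S(S(S(add(add(Z, Z), mul(add(Z, Z), add(SSSZ, Z))))))))))))
  step 29: S(S(S(S(S(S(S(S(S(add(Z, mul(add(Z, Z), add(SSSZ, Z))))))))))))
  step 30: S(S(S(S(S(S(S(S(S(mul(add(Z, Z), add(SSSZ, Z)))))))))))
  step 31: S(S(S(S(S(S(S(S(S(mul(Z, add(SSSZ, Z)))))))))))
  step 32: S^9(Z)

Answer: normal form = S^9(Z)  (in 32 steps)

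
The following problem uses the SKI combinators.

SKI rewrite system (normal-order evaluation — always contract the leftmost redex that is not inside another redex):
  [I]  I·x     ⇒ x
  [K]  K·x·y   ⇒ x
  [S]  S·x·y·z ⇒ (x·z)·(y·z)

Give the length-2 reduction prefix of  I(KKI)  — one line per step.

Answer: after 2 steps: K

Reduction:
  start: I(KKI)
  [1] KKI
  [2] K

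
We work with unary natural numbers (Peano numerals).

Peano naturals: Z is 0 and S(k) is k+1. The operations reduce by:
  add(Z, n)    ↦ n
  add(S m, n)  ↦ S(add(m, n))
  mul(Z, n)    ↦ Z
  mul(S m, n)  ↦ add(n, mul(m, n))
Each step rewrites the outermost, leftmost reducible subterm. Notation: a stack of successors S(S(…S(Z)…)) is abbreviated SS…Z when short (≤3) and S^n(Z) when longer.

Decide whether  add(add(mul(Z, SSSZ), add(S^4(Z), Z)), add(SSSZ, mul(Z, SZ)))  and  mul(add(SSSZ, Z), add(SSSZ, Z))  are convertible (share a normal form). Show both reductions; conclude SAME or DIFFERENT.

Answer: DIFFERENT — A ⇓ S^7(Z), B ⇓ S^9(Z)

Working:
Term A:
  start: add(add(mul(Z, SSSZ), add(S^4(Z), Z)), add(SSSZ, mul(Z, SZ)))
  [1] add(add(Z, add(S^4(Z), Z)), add(SSSZ, mul(Z, SZ)))
  [2] add(add(S^4(Z), Z), add(SSSZ, mul(Z, SZ)))
  [3] add(S(add(SSSZ, Z)), add(SSSZ, mul(Z, SZ)))
  [4] S(add(add(SSSZ, Z), add(SSSZ, mul(Z, SZ))))
  [5] S(add(S(add(SSZ, Z)), add(SSSZ, mul(Z, SZ))))
  [6] S(S(add(add(SSZ, Z), add(SSSZ, mul(Z, SZ)))))
  [7] S(S(add(S(add(SZ, Z)), add(SSSZ, mul(Z, SZ)))))
  [8] S(S(S(add(add(SZ, Z), add(SSSZ, mul(Z, SZ))))))
  [9] S(S(S(add(S(add(Z, Z)), add(SSSZ, mul(Z, SZ))))))
  [10] S(S(S(S(add(add(Z, Z), add(SSSZ, mul(Z, SZ)))))))
  [11] S(S(S(S(add(Z, add(SSSZ, mul(Z, SZ)))))))
  [12] S(S(S(S(add(SSSZ, mul(Z, SZ))))))
  [13] S(S(S(S(S(add(SSZ, mul(Z, SZ)))))))
  [14] S(S(S(S(S(S(add(SZ, mul(Z, SZ))))))))
  [15] S(S(S(S(S(S(S(add(Z, mul(Z, SZ)))))))))
  [16] S(S(S(S(S(S(S(mul(Z, SZ))))))))
  [17] S^7(Z)

Term B:
  start: mul(add(SSSZ, Z), add(SSSZ, Z))
  [1] mul(S(add(SSZ, Z)), add(SSSZ, Z))
  [2] add(add(SSSZ, Z), mul(add(SSZ, Z), add(SSSZ, Z)))
  [3] add(S(add(SSZ, Z)), mul(add(SSZ, Z), add(SSSZ, Z)))
  [4] S(add(add(SSZ, Z), mul(add(SSZ, Z), add(SSSZ, Z))))
  [5] S(add(S(add(SZ, Z)), mul(add(SSZ, Z), add(SSSZ, Z))))
  [6] S(S(add(add(SZ, Z), mul(add(SSZ, Z), add(SSSZ, Z)))))
  [7] S(S(add(S(add(Z, Z)), mul(add(SSZ, Z), add(SSSZ, Z)))))
  [8] S(S(S(add(add(Z, Z), mul(add(SSZ, Z), add(SSSZ, Z))))))
  [9] S(S(S(add(Z, mul(add(SSZ, Z), add(SSSZ, Z))))))
  [10] S(S(S(mul(add(SSZ, Z), add(SSSZ, Z)))))
  [11] S(S(S(mul(S(add(SZ, Z)), add(SSSZ, Z)))))
  [12] S(S(S(add(add(SSSZ, Z), mul(add(SZ, Z), add(SSSZ, Z))))))
  [13] S(S(S(add(S(add(SSZ, Z)), mul(add(SZ, Z), add(SSSZ, Z))))))
  [14] S(S(S(S(add(add(SSZ, Z), mul(add(SZ, Z), add(SSSZ, Z)))))))
  [15] S(S(S(S(add(S(add(SZ, Z)), mul(add(SZ, Z), add(SSSZ, Z)))))))
  [16] S(S(S(S(S(add(add(SZ, Z), mul(add(SZ, Z), add(SSSZ, Z))))))))
  [17] S(S(S(S(S(add(S(add(Z, Z)), mul(add(SZ, Z), add(SSSZ, Z))))))))
  [18] S(S(S(S(S(S(add(add(Z, Z), mul(add(SZ, Z), add(SSSZ, Z)))))))))
  [19] S(S(S(S(S(S(add(Z, mul(add(SZ, Z), add(SSSZ, Z)))))))))
  [20] S(S(S(S(S(S(mul(add(SZ, Z), add(SSSZ, Z))))))))
  [21] S(S(S(S(S(S(mul(S(add(Z, Z)), add(SSSZ, Z))))))))
  [22] S(S(S(S(S(S(add(add(SSSZ, Z), mul(add(Z, Z), add(SSSZ, Z)))))))))
  [23] S(S(S(S(S(S(add(S(add(SSZ, Z)), mul(add(Z, Z), add(SSSZ, Z)))))))))
  [24] S(S(S(S(S(S(S(add(add(SSZ, Z), mul(add(Z, Z), add(SSSZ, Z))))))))))
  [25] S(S(S(S(S(S(S(add(S(add(SZ, Z)), mul(add(Z, Z), add(SSSZ, Z))))))))))
  [26] S(S(S(S(S(S(S(S(add(add(SZ, Z), mul(add(Z, Z), add(SSSZ, Z)))))))))))
  [27] S(S(S(S(S(S(S(S(add(S(add(Z, Z)), mul(add(Z, Z), add(SSSZ, Z)))))))))))
  [28] S(S(S(S(S(S(S(S(S(add(add(Z, Z), mul(add(Z, Z), add(SSSZ, Z))))))))))))
  [29] S(S(S(S(S(S(S(S(S(add(Z, mul(add(Z, Z), add(SSSZ, Z))))))))))))
  [30] S(S(S(S(S(S(S(S(S(mul(add(Z, Z), add(SSSZ, Z)))))))))))
  [31] S(S(S(S(S(S(S(S(S(mul(Z, add(SSSZ, Z)))))))))))
  [32] S^9(Z)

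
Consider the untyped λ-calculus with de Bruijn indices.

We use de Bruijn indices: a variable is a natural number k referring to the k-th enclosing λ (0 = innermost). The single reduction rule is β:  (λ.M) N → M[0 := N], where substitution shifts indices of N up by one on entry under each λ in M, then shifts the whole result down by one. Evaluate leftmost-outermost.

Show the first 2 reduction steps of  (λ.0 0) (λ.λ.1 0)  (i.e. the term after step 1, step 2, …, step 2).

Answer: after 2 steps: λ.(λ.λ.1 0) 0

Reduction:
  start: (λ.0 0) (λ.λ.1 0)
  →1  (λ.λ.1 0) (λ.λ.1 0)
  →2  λ.(λ.λ.1 0) 0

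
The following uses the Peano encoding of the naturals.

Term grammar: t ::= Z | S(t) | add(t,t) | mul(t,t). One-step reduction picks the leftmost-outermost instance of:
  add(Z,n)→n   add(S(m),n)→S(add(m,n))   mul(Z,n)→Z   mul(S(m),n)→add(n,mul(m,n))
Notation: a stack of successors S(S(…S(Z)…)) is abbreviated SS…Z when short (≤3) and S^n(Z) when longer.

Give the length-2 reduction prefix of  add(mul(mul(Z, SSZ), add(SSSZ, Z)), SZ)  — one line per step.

  start: add(mul(mul(Z, SSZ), add(SSSZ, Z)), SZ)
  step 1: add(mul(Z, add(SSSZ, Z)), SZ)
  step 2: add(Z, SZ)

Answer: after 2 steps: add(Z, SZ)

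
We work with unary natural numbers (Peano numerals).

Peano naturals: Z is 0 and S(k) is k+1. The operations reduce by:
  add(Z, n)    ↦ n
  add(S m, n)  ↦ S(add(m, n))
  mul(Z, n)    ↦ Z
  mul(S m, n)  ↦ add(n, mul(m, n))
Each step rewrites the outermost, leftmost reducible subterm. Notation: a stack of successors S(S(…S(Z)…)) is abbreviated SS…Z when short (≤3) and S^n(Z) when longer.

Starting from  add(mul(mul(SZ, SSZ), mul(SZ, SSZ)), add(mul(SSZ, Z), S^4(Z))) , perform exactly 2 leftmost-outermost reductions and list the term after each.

Answer: after 2 steps: add(mul(S(add(SZ, mul(Z, SSZ))), mul(SZ, SSZ)), add(mul(SSZ, Z), S^4(Z)))

Reduction:
  start: add(mul(mul(SZ, SSZ), mul(SZ, SSZ)), add(mul(SSZ, Z), S^4(Z)))
  [1] add(mul(add(SSZ, mul(Z, SSZ)), mul(SZ, SSZ)), add(mul(SSZ, Z), S^4(Z)))
  [2] add(mul(S(add(SZ, mul(Z, SSZ))), mul(SZ, SSZ)), add(mul(SSZ, Z), S^4(Z)))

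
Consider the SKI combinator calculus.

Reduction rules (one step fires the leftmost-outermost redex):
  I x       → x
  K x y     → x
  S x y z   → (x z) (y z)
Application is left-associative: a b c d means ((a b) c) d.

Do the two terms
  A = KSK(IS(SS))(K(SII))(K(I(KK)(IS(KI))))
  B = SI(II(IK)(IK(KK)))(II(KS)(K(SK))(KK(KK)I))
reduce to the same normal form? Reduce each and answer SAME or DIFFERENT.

Term A:
  start: KSK(IS(SS))(K(SII))(K(I(KK)(IS(KI))))
  step 1: S(IS(SS))(K(SII))(K(I(KK)(IS(KI))))
  step 2: IS(SS)(K(I(KK)(IS(KI))))(K(SII)(K(I(KK)(IS(KI)))))
  step 3: S(SS)(K(I(KK)(IS(KI))))(K(SII)(K(I(KK)(IS(KI)))))
  step 4: SS(K(SII)(K(I(KK)(IS(KI)))))(K(I(KK)(IS(KI)))(K(SII)(K(I(KK)(IS(KI))))))
  step 5: S(K(I(KK)(IS(KI)))(K(SII)(K(I(KK)(IS(KI))))))(K(SII)(K(I(KK)(IS(KI))))(K(I(KK)(IS(KI)))(K(SII)(K(I(KK)(IS(KI)))))))
  step 6: S(I(KK)(IS(KI)))(K(SII)(K(I(KK)(IS(KI))))(K(I(KK)(IS(KI)))(K(SII)(K(I(KK)(IS(KI)))))))
  step 7: S(KK(IS(KI)))(K(SII)(K(I(KK)(IS(KI))))(K(I(KK)(IS(KI)))(K(SII)(K(I(KK)(IS(KI)))))))
  step 8: SK(K(SII)(K(I(KK)(IS(KI))))(K(I(KK)(IS(KI)))(K(SII)(K(I(KK)(IS(KI)))))))
  step 9: SK(SII(K(I(KK)(IS(KI)))(K(SII)(K(I(KK)(IS(KI)))))))
  step 10: SK(I(K(I(KK)(IS(KI)))(K(SII)(K(I(KK)(IS(KI))))))(I(K(I(KK)(IS(KI)))(K(SII)(K(I(KK)(IS(KI))))))))
  step 11: SK(K(I(KK)(IS(KI)))(K(SII)(K(I(KK)(IS(KI)))))(I(K(I(KK)(IS(KI)))(K(SII)(K(I(KK)(IS(KI))))))))
  step 12: SK(I(KK)(IS(KI))(I(K(I(KK)(IS(KI)))(K(SII)(K(I(KK)(IS(KI))))))))
  step 13: SK(KK(IS(KI))(I(K(I(KK)(IS(KI)))(K(SII)(K(I(KK)(IS(KI))))))))
  step 14: SK(K(I(K(I(KK)(IS(KI)))(K(SII)(K(I(KK)(IS(KI))))))))
  step 15: SK(K(K(I(KK)(IS(KI)))(K(SII)(K(I(KK)(IS(KI)))))))
  step 16: SK(K(I(KK)(IS(KI))))
  step 17: SK(K(KK(IS(KI))))
  step 18: SK(KK)

Term B:
  start: SI(II(IK)(IK(KK)))(II(KS)(K(SK))(KK(KK)I))
  step 1: I(II(KS)(K(SK))(KK(KK)I))(II(IK)(IK(KK))(II(KS)(K(SK))(KK(KK)I)))
  step 2: II(KS)(K(SK))(KK(KK)I)(II(IK)(IK(KK))(II(KS)(K(SK))(KK(KK)I)))
  step 3: I(KS)(K(SK))(KK(KK)I)(II(IK)(IK(KK))(II(KS)(K(SK))(KK(KK)I)))
  step 4: KS(K(SK))(KK(KK)I)(II(IK)(IK(KK))(II(KS)(K(SK))(KK(KK)I)))
  step 5: S(KK(KK)I)(II(IK)(IK(KK))(II(KS)(K(SK))(KK(KK)I)))
  step 6: S(KI)(II(IK)(IK(KK))(II(KS)(K(SK))(KK(KK)I)))
  step 7: S(KI)(I(IK)(IK(KK))(II(KS)(K(SK))(KK(KK)I)))
  step 8: S(KI)(IK(IK(KK))(II(KS)(K(SK))(KK(KK)I)))
  step 9: S(KI)(K(IK(KK))(II(KS)(K(SK))(KK(KK)I)))
  step 10: S(KI)(IK(KK))
  step 11: S(KI)(K(KK))

Answer: DIFFERENT — A ⇓ SK(KK), B ⇓ S(KI)(K(KK))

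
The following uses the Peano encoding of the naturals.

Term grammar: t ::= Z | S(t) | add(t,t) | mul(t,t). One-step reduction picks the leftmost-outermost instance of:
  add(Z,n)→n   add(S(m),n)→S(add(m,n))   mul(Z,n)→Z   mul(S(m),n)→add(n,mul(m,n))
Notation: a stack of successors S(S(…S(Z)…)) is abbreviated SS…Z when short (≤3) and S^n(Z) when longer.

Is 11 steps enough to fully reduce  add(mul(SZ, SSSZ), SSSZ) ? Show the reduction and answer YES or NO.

Answer: YES — reaches normal form S^6(Z) in 10 ≤ 11 steps

Working:
  start: add(mul(SZ, SSSZ), SSSZ)
  [1] add(add(SSSZ, mul(Z, SSSZ)), SSSZ)
  [2] add(S(add(SSZ, mul(Z, SSSZ))), SSSZ)
  [3] S(add(add(SSZ, mul(Z, SSSZ)), SSSZ))
  [4] S(add(S(add(SZ, mul(Z, SSSZ))), SSSZ))
  [5] S(S(add(add(SZ, mul(Z, SSSZ)), SSSZ)))
  [6] S(S(add(S(add(Z, mul(Z, SSSZ))), SSSZ)))
  [7] S(S(S(add(add(Z, mul(Z, SSSZ)), SSSZ))))
  [8] S(S(S(add(mul(Z, SSSZ), SSSZ))))
  [9] S(S(S(add(Z, SSSZ))))
  [10] S^6(Z)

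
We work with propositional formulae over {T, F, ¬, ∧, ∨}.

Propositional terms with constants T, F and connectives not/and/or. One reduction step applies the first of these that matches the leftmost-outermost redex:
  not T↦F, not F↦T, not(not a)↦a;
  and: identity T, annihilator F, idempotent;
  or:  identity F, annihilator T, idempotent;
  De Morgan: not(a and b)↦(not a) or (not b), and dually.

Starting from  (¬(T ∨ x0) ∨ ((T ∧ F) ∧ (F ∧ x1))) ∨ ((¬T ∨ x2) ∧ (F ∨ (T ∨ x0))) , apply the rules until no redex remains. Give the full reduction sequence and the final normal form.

  start: (¬(T ∨ x0) ∨ ((T ∧ F) ∧ (F ∧ x1))) ∨ ((¬T ∨ x2) ∧ (F ∨ (T ∨ x0)))
  →1  ((¬T ∧ ¬x0) ∨ ((T ∧ F) ∧ (F ∧ x1))) ∨ ((¬T ∨ x2) ∧ (F ∨ (T ∨ x0)))
  →2  ((F ∧ ¬x0) ∨ ((T ∧ F) ∧ (F ∧ x1))) ∨ ((¬T ∨ x2) ∧ (F ∨ (T ∨ x0)))
  →3  (F ∨ ((T ∧ F) ∧ (F ∧ x1))) ∨ ((¬T ∨ x2) ∧ (F ∨ (T ∨ x0)))
  →4  ((T ∧ F) ∧ (F ∧ x1)) ∨ ((¬T ∨ x2) ∧ (F ∨ (T ∨ x0)))
  →5  (F ∧ (F ∧ x1)) ∨ ((¬T ∨ x2) ∧ (F ∨ (T ∨ x0)))
  →6  F ∨ ((¬T ∨ x2) ∧ (F ∨ (T ∨ x0)))
  →7  (¬T ∨ x2) ∧ (F ∨ (T ∨ x0))
  →8  (F ∨ x2) ∧ (F ∨ (T ∨ x0))
  →9  x2 ∧ (F ∨ (T ∨ x0))
  →10  x2 ∧ (T ∨ x0)
  →11  x2 ∧ T
  →12  x2

Answer: normal form = x2  (in 12 steps)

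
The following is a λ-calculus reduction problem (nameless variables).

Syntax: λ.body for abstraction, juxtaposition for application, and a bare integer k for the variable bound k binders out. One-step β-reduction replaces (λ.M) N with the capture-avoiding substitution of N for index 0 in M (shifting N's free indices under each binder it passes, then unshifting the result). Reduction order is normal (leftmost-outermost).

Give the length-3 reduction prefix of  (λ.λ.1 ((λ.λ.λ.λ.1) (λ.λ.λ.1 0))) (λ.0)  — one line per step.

Answer: after 3 steps: λ.λ.λ.λ.1

Reduction:
  start: (λ.λ.1 ((λ.λ.λ.λ.1) (λ.λ.λ.1 0))) (λ.0)
  →1  λ.(λ.0) ((λ.λ.λ.λ.1) (λ.λ.λ.1 0))
  →2  λ.(λ.λ.λ.λ.1) (λ.λ.λ.1 0)
  →3  λ.λ.λ.λ.1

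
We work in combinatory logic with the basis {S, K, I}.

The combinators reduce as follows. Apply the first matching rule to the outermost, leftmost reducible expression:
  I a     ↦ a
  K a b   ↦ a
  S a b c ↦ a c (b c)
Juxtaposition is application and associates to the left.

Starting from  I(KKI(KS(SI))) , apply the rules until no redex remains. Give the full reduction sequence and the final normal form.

Answer: normal form = KS  (in 3 steps)

Reduction:
  start: I(KKI(KS(SI)))
  [1] KKI(KS(SI))
  [2] K(KS(SI))
  [3] KS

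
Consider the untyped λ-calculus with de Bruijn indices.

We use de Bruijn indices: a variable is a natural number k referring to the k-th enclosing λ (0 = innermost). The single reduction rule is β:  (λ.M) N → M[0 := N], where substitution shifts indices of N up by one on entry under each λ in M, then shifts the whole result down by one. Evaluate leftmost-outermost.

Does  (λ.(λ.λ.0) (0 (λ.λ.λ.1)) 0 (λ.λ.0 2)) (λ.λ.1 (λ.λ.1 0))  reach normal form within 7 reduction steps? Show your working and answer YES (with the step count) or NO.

Answer: YES — reaches normal form λ.λ.0 (λ.λ.1 (λ.λ.1 0)) in 5 ≤ 7 steps

Working:
  start: (λ.(λ.λ.0) (0 (λ.λ.λ.1)) 0 (λ.λ.0 2)) (λ.λ.1 (λ.λ.1 0))
  step 1: (λ.λ.0) ((λ.λ.1 (λ.λ.1 0)) (λ.λ.λ.1)) (λ.λ.1 (λ.λ.1 0)) (λ.λ.0 (λ.λ.1 (λ.λ.1 0)))
  step 2: (λ.0) (λ.λ.1 (λ.λ.1 0)) (λ.λ.0 (λ.λ.1 (λ.λ.1 0)))
  step 3: (λ.λ.1 (λ.λ.1 0)) (λ.λ.0 (λ.λ.1 (λ.λ.1 0)))
  step 4: λ.(λ.λ.0 (λ.λ.1 (λ.λ.1 0))) (λ.λ.1 0)
  step 5: λ.λ.0 (λ.λ.1 (λ.λ.1 0))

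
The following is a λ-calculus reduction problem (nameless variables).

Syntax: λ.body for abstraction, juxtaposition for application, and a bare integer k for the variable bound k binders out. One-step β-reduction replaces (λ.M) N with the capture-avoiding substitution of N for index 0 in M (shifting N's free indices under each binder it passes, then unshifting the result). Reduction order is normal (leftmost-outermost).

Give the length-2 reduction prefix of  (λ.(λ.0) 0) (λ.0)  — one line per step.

Answer: after 2 steps: λ.0

Derivation:
  start: (λ.(λ.0) 0) (λ.0)
  →1  (λ.0) (λ.0)
  →2  λ.0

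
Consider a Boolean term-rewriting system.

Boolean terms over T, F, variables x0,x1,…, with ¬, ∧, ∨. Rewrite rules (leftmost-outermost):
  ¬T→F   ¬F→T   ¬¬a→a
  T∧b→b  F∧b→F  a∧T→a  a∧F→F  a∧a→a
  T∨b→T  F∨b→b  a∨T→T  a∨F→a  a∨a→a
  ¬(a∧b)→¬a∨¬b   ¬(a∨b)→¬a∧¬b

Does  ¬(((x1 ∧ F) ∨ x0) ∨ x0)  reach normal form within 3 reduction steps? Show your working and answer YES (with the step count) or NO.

Answer: NO — after 3 steps the term is ((¬x1 ∨ ¬F) ∧ ¬x0) ∧ ¬x0, not yet normal

Reduction:
  start: ¬(((x1 ∧ F) ∨ x0) ∨ x0)
  step 1: ¬((x1 ∧ F) ∨ x0) ∧ ¬x0
  step 2: (¬(x1 ∧ F) ∧ ¬x0) ∧ ¬x0
  step 3: ((¬x1 ∨ ¬F) ∧ ¬x0) ∧ ¬x0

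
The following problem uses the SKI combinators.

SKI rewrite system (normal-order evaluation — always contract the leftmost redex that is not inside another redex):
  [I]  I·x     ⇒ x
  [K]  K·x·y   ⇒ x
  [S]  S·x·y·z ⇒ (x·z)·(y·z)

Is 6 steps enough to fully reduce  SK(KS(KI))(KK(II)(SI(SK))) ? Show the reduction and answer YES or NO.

  start: SK(KS(KI))(KK(II)(SI(SK)))
  step 1: K(KK(II)(SI(SK)))(KS(KI)(KK(II)(SI(SK))))
  step 2: KK(II)(SI(SK))
  step 3: K(SI(SK))

Answer: YES — reaches normal form K(SI(SK)) in 3 ≤ 6 steps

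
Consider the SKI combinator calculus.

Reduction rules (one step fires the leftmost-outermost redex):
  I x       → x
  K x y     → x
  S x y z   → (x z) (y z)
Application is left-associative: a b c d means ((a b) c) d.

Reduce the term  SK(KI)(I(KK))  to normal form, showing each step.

  start: SK(KI)(I(KK))
  [1] K(I(KK))(KI(I(KK)))
  [2] I(KK)
  [3] KK

Answer: normal form = KK  (in 3 steps)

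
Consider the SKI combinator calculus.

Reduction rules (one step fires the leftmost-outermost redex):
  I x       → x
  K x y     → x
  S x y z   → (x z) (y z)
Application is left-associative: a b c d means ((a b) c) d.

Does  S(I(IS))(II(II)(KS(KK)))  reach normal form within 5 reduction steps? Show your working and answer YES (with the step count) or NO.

  start: S(I(IS))(II(II)(KS(KK)))
  step 1: S(IS)(II(II)(KS(KK)))
  step 2: SS(II(II)(KS(KK)))
  step 3: SS(I(II)(KS(KK)))
  step 4: SS(II(KS(KK)))
  step 5: SS(I(KS(KK)))

Answer: NO — after 5 steps the term is SS(I(KS(KK))), not yet normal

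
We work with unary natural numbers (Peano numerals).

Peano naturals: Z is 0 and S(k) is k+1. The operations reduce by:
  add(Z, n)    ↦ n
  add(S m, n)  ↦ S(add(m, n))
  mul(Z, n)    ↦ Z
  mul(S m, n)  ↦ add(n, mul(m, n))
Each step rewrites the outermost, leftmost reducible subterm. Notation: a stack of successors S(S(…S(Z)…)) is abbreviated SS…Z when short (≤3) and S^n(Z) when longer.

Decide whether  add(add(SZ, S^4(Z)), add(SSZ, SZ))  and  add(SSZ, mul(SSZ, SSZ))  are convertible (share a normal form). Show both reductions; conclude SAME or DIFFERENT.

Answer: DIFFERENT — A ⇓ S^8(Z), B ⇓ S^6(Z)

Derivation:
Term A:
  start: add(add(SZ, S^4(Z)), add(SSZ, SZ))
  [1] add(S(add(Z, S^4(Z))), add(SSZ, SZ))
  [2] S(add(add(Z, S^4(Z)), add(SSZ, SZ)))
  [3] S(add(S^4(Z), add(SSZ, SZ)))
  [4] S(S(add(SSSZ, add(SSZ, SZ))))
  [5] S(S(S(add(SSZ, add(SSZ, SZ)))))
  [6] S(S(S(S(add(SZ, add(SSZ, SZ))))))
  [7] S(S(S(S(S(add(Z, add(SSZ, SZ)))))))
  [8] S(S(S(S(S(add(SSZ, SZ))))))
  [9] S(S(S(S(S(S(add(SZ, SZ)))))))
  [10] S(S(S(S(S(S(S(add(Z, SZ))))))))
  [11] S^8(Z)

Term B:
  start: add(SSZ, mul(SSZ, SSZ))
  [1] S(add(SZ, mul(SSZ, SSZ)))
  [2] S(S(add(Z, mul(SSZ, SSZ))))
  [3] S(S(mul(SSZ, SSZ)))
  [4] S(S(add(SSZ, mul(SZ, SSZ))))
  [5] S(S(S(add(SZ, mul(SZ, SSZ)))))
  [6] S(S(S(S(add(Z, mul(SZ, SSZ))))))
  [7] S(S(S(S(mul(SZ, SSZ)))))
  [8] S(S(S(S(add(SSZ, mul(Z, SSZ))))))
  [9] S(S(S(S(S(add(SZ, mul(Z, SSZ)))))))
  [10] S(S(S(S(S(S(add(Z, mul(Z, SSZ))))))))
  [11] S(S(S(S(S(S(mul(Z, SSZ)))))))
  [12] S^6(Z)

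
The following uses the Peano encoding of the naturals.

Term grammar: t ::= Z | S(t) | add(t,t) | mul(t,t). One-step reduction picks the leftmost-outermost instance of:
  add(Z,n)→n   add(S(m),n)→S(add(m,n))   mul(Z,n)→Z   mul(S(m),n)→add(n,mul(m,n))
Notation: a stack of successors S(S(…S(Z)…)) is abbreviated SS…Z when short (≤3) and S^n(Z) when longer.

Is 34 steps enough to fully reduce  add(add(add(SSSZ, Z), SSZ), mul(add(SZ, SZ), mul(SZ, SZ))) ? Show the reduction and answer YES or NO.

Answer: YES — reaches normal form S^7(Z) in 31 ≤ 34 steps

Reduction:
  start: add(add(add(SSSZ, Z), SSZ), mul(add(SZ, SZ), mul(SZ, SZ)))
  [1] add(add(S(add(SSZ, Z)), SSZ), mul(add(SZ, SZ), mul(SZ, SZ)))
  [2] add(S(add(add(SSZ, Z), SSZ)), mul(add(SZ, SZ), mul(SZ, SZ)))
  [3] S(add(add(add(SSZ, Z), SSZ), mul(add(SZ, SZ), mul(SZ, SZ))))
  [4] S(add(add(S(add(SZ, Z)), SSZ), mul(add(SZ, SZ), mul(SZ, SZ))))
  [5] S(add(S(add(add(SZ, Z), SSZ)), mul(add(SZ, SZ), mul(SZ, SZ))))
  [6] S(S(add(add(add(SZ, Z), SSZ), mul(add(SZ, SZ), mul(SZ, SZ)))))
  [7] S(S(add(add(S(add(Z, Z)), SSZ), mul(add(SZ, SZ), mul(SZ, SZ)))))
  [8] S(S(add(S(add(add(Z, Z), SSZ)), mul(add(SZ, SZ), mul(SZ, SZ)))))
  [9] S(S(S(add(add(add(Z, Z), SSZ), mul(add(SZ, SZ), mul(SZ, SZ))))))
  [10] S(S(S(add(add(Z, SSZ), mul(add(SZ, SZ), mul(SZ, SZ))))))
  [11] S(S(S(add(SSZ, mul(add(SZ, SZ), mul(SZ, SZ))))))
  [12] S(S(S(S(add(SZ, mul(add(SZ, SZ), mul(SZ, SZ)))))))
  [13] S(S(S(S(S(add(Z, mul(add(SZ, SZ), mul(SZ, SZ))))))))
  [14] S(S(S(S(S(mul(add(SZ, SZ), mul(SZ, SZ)))))))
  [15] S(S(S(S(S(mul(S(add(Z, SZ)), mul(SZ, SZ)))))))
  [16] S(S(S(S(S(add(mul(SZ, SZ), mul(add(Z, SZ), mul(SZ, SZ))))))))
  [17] S(S(S(S(S(add(add(SZ, mul(Z, SZ)), mul(add(Z, SZ), mul(SZ, SZ))))))))
  [18] S(S(S(S(S(add(S(add(Z, mul(Z, SZ))), mul(add(Z, SZ), mul(SZ, SZ))))))))
  [19] S(S(S(S(S(S(add(add(Z, mul(Z, SZ)), mul(add(Z, SZ), mul(SZ, SZ)))))))))
  [20] S(S(S(S(S(S(add(mul(Z, SZ), mul(add(Z, SZ), mul(SZ, SZ)))))))))
  [21] S(S(S(S(S(S(add(Z, mul(add(Z, SZ), mul(SZ, SZ)))))))))
  [22] S(S(S(S(S(S(mul(add(Z, SZ), mul(SZ, SZ))))))))
  [23] S(S(S(S(S(S(mul(SZ, mul(SZ, SZ))))))))
  [24] S(S(S(S(S(S(add(mul(SZ, SZ), mul(Z, mul(SZ, SZ)))))))))
  [25] S(S(S(S(S(S(add(add(SZ, mul(Z, SZ)), mul(Z, mul(SZ, SZ)))))))))
  [26] S(S(S(S(S(S(add(S(add(Z, mul(Z, SZ))), mul(Z, mul(SZ, SZ)))))))))
  [27] S(S(S(S(S(S(S(add(add(Z, mul(Z, SZ)), mul(Z, mul(SZ, SZ))))))))))
  [28] S(S(S(S(S(S(S(add(mul(Z, SZ), mul(Z, mul(SZ, SZ))))))))))
  [29] S(S(S(S(S(S(S(add(Z, mul(Z, mul(SZ, SZ))))))))))
  [30] S(S(S(S(S(S(S(mul(Z, mul(SZ, SZ)))))))))
  [31] S^7(Z)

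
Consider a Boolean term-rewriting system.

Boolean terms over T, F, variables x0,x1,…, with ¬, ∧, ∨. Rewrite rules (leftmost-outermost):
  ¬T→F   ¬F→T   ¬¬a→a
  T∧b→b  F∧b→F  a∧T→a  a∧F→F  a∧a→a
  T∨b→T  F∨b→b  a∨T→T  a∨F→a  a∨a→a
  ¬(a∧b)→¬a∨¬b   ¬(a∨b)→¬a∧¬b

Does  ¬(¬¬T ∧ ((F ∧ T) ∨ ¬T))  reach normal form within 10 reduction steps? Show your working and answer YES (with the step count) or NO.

  start: ¬(¬¬T ∧ ((F ∧ T) ∨ ¬T))
  [1] ¬¬¬T ∨ ¬((F ∧ T) ∨ ¬T)
  [2] ¬T ∨ ¬((F ∧ T) ∨ ¬T)
  [3] F ∨ ¬((F ∧ T) ∨ ¬T)
  [4] ¬((F ∧ T) ∨ ¬T)
  [5] ¬(F ∧ T) ∧ ¬¬T
  [6] (¬F ∨ ¬T) ∧ ¬¬T
  [7] (T ∨ ¬T) ∧ ¬¬T
  [8] T ∧ ¬¬T
  [9] ¬¬T
  [10] T

Answer: YES — reaches normal form T in 10 ≤ 10 steps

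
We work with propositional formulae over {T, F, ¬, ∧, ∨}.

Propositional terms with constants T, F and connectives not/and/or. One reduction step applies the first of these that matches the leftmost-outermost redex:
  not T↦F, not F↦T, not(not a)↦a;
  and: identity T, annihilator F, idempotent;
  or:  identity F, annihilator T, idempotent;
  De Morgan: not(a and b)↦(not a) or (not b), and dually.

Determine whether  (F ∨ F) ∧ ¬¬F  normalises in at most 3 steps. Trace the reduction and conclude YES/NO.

Answer: YES — reaches normal form F in 2 ≤ 3 steps

Reduction:
  start: (F ∨ F) ∧ ¬¬F
  [1] F ∧ ¬¬F
  [2] F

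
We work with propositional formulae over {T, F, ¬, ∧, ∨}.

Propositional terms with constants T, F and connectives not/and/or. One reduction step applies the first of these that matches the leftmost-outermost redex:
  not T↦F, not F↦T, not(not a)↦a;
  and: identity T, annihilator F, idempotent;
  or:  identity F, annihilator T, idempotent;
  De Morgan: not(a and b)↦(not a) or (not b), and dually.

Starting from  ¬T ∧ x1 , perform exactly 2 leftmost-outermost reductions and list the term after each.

  start: ¬T ∧ x1
  step 1: F ∧ x1
  step 2: F

Answer: after 2 steps: F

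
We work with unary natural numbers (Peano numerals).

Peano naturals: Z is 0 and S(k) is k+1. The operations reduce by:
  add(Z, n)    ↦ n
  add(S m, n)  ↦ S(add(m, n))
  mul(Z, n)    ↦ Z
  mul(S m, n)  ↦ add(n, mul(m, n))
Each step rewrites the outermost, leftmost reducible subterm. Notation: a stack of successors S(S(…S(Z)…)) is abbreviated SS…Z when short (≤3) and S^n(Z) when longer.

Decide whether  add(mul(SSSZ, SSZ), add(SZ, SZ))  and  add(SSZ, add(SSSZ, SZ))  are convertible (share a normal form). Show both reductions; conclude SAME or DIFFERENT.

Term A:
  start: add(mul(SSSZ, SSZ), add(SZ, SZ))
  step 1: add(add(SSZ, mul(SSZ, SSZ)), add(SZ, SZ))
  step 2: add(S(add(SZ, mul(SSZ, SSZ))), add(SZ, SZ))
  step 3: S(add(add(SZ, mul(SSZ, SSZ)), add(SZ, SZ)))
  step 4: S(add(S(add(Z, mul(SSZ, SSZ))), add(SZ, SZ)))
  step 5: S(S(add(add(Z, mul(SSZ, SSZ)), add(SZ, SZ))))
  step 6: S(S(add(mul(SSZ, SSZ), add(SZ, SZ))))
  step 7: S(S(add(add(SSZ, mul(SZ, SSZ)), add(SZ, SZ))))
  step 8: S(S(add(S(add(SZ, mul(SZ, SSZ))), add(SZ, SZ))))
  step 9: S(S(S(add(add(SZ, mul(SZ, SSZ)), add(SZ, SZ)))))
  step 10: S(S(S(add(S(add(Z, mul(SZ, SSZ))), add(SZ, SZ)))))
  step 11: S(S(S(S(add(add(Z, mul(SZ, SSZ)), add(SZ, SZ))))))
  step 12: S(S(S(S(add(mul(SZ, SSZ), add(SZ, SZ))))))
  step 13: S(S(S(S(add(add(SSZ, mul(Z, SSZ)), add(SZ, SZ))))))
  step 14: S(S(S(S(add(S(add(SZ, mul(Z, SSZ))), add(SZ, SZ))))))
  step 15: S(S(S(S(S(add(add(SZ, mul(Z, SSZ)), add(SZ, SZ)))))))
  step 16: S(S(S(S(S(add(S(add(Z, mul(Z, SSZ))), add(SZ, SZ)))))))
  step 17: S(S(S(S(S(S(add(add(Z, mul(Z, SSZ)), add(SZ, SZ))))))))
  step 18: S(S(S(S(S(S(add(mul(Z, SSZ), add(SZ, SZ))))))))
  step 19: S(S(S(S(S(S(add(Z, add(SZ, SZ))))))))
  step 20: S(S(S(S(S(S(add(SZ, SZ)))))))
  step 21: S(S(S(S(S(S(S(add(Z, SZ))))))))
  step 22: S^8(Z)

Term B:
  start: add(SSZ, add(SSSZ, SZ))
  step 1: S(add(SZ, add(SSSZ, SZ)))
  step 2: S(S(add(Z, add(SSSZ, SZ))))
  step 3: S(S(add(SSSZ, SZ)))
  step 4: S(S(S(add(SSZ, SZ))))
  step 5: S(S(S(S(add(SZ, SZ)))))
  step 6: S(S(S(S(S(add(Z, SZ))))))
  step 7: S^6(Z)

Answer: DIFFERENT — A ⇓ S^8(Z), B ⇓ S^6(Z)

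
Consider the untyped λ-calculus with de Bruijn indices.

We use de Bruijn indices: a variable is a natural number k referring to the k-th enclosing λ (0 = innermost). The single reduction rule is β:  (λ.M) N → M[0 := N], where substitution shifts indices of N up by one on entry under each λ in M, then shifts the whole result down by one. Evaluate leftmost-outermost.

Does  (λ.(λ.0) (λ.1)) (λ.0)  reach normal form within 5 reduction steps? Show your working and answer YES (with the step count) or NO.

  start: (λ.(λ.0) (λ.1)) (λ.0)
  step 1: (λ.0) (λ.λ.0)
  step 2: λ.λ.0

Answer: YES — reaches normal form λ.λ.0 in 2 ≤ 5 steps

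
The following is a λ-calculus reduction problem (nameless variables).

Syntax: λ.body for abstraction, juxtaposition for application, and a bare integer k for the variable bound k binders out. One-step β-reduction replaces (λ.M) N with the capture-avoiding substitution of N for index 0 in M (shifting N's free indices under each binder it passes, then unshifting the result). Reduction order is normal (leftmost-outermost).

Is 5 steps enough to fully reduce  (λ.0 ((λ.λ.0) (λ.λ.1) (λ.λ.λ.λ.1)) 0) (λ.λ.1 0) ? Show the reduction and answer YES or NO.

Answer: NO — after 5 steps the term is (λ.λ.λ.λ.1) (λ.λ.1 0), not yet normal

Reduction:
  start: (λ.0 ((λ.λ.0) (λ.λ.1) (λ.λ.λ.λ.1)) 0) (λ.λ.1 0)
  [1] (λ.λ.1 0) ((λ.λ.0) (λ.λ.1) (λ.λ.λ.λ.1)) (λ.λ.1 0)
  [2] (λ.(λ.λ.0) (λ.λ.1) (λ.λ.λ.λ.1) 0) (λ.λ.1 0)
  [3] (λ.λ.0) (λ.λ.1) (λ.λ.λ.λ.1) (λ.λ.1 0)
  [4] (λ.0) (λ.λ.λ.λ.1) (λ.λ.1 0)
  [5] (λ.λ.λ.λ.1) (λ.λ.1 0)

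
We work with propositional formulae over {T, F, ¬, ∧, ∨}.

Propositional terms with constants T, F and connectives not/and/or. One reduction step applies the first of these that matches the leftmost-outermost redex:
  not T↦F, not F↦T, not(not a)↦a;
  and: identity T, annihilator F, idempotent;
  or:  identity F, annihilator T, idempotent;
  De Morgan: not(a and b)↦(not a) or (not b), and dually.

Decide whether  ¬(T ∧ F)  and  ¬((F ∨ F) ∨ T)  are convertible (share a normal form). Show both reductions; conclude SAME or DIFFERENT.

Answer: DIFFERENT — A ⇓ T, B ⇓ F

Working:
Term A:
  start: ¬(T ∧ F)
  →1  ¬T ∨ ¬F
  →2  F ∨ ¬F
  →3  ¬F
  →4  T

Term B:
  start: ¬((F ∨ F) ∨ T)
  →1  ¬(F ∨ F) ∧ ¬T
  →2  (¬F ∧ ¬F) ∧ ¬T
  →3  ¬F ∧ ¬T
  →4  T ∧ ¬T
  →5  ¬T
  →6  F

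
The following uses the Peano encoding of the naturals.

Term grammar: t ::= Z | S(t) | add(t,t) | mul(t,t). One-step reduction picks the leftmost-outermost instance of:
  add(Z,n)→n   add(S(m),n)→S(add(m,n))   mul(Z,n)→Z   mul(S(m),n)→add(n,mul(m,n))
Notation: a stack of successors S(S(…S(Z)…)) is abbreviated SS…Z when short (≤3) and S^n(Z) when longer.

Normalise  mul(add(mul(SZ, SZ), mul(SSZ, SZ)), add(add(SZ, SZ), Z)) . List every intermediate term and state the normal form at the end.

Answer: normal form = S^6(Z)  (in 41 steps)

Working:
  start: mul(add(mul(SZ, SZ), mul(SSZ, SZ)), add(add(SZ, SZ), Z))
  →1  mul(add(add(SZ, mul(Z, SZ)), mul(SSZ, SZ)), add(add(SZ, SZ), Z))
  →2  mul(add(S(add(Z, mul(Z, SZ))), mul(SSZ, SZ)), add(add(SZ, SZ), Z))
  →3  mul(S(add(add(Z, mul(Z, SZ)), mul(SSZ, SZ))), add(add(SZ, SZ), Z))
  →4  add(add(add(SZ, SZ), Z), mul(add(add(Z, mul(Z, SZ)), mul(SSZ, SZ)), add(add(SZ, SZ), Z)))
  →5  add(add(S(add(Z, SZ)), Z), mul(add(add(Z, mul(Z, SZ)), mul(SSZ, SZ)), add(add(SZ, SZ), Z)))
  →6  add(S(add(add(Z, SZ), Z)), mul(add(add(Z, mul(Z, SZ)), mul(SSZ, SZ)), add(add(SZ, SZ), Z)))
  →7  S(add(add(add(Z, SZ), Z), mul(add(add(Z, mul(Z, SZ)), mul(SSZ, SZ)), add(add(SZ, SZ), Z))))
  →8  S(add(add(SZ, Z), mul(add(add(Z, mul(Z, SZ)), mul(SSZ, SZ)), add(add(SZ, SZ), Z))))
  →9  S(add(S(add(Z, Z)), mul(add(add(Z, mul(Z, SZ)), mul(SSZ, SZ)), add(add(SZ, SZ), Z))))
  →10  S(S(add(add(Z, Z), mul(add(add(Z, mul(Z, SZ)), mul(SSZ, SZ)), add(add(SZ, SZ), Z)))))
  →11  S(S(add(Z, mul(add(add(Z, mul(Z, SZ)), mul(SSZ, SZ)), add(add(SZ, SZ), Z)))))
  →12  S(S(mul(add(add(Z, mul(Z, SZ)), mul(SSZ, SZ)), add(add(SZ, SZ), Z))))
  →13  S(S(mul(add(mul(Z, SZ), mul(SSZ, SZ)), add(add(SZ, SZ), Z))))
  →14  S(S(mul(add(Z, mul(SSZ, SZ)), add(add(SZ, SZ), Z))))
  →15  S(S(mul(mul(SSZ, SZ), add(add(SZ, SZ), Z))))
  →16  S(S(mul(add(SZ, mul(SZ, SZ)), add(add(SZ, SZ), Z))))
  →17  S(S(mul(S(add(Z, mul(SZ, SZ))), add(add(SZ, SZ), Z))))
  →18  S(S(add(add(add(SZ, SZ), Z), mul(add(Z, mul(SZ, SZ)), add(add(SZ, SZ), Z)))))
  →19  S(S(add(add(S(add(Z, SZ)), Z), mul(add(Z, mul(SZ, SZ)), add(add(SZ, SZ), Z)))))
  →20  S(S(add(S(add(add(Z, SZ), Z)), mul(add(Z, mul(SZ, SZ)), add(add(SZ, SZ), Z)))))
  →21  S(S(S(add(add(add(Z, SZ), Z), mul(add(Z, mul(SZ, SZ)), add(add(SZ, SZ), Z))))))
  →22  S(S(S(add(add(SZ, Z), mul(add(Z, mul(SZ, SZ)), add(add(SZ, SZ), Z))))))
  →23  S(S(S(add(S(add(Z, Z)), mul(add(Z, mul(SZ, SZ)), add(add(SZ, SZ), Z))))))
  →24  S(S(S(S(add(add(Z, Z), mul(add(Z, mul(SZ, SZ)), add(add(SZ, SZ), Z)))))))
  →25  S(S(S(S(add(Z, mul(add(Z, mul(SZ, SZ)), add(add(SZ, SZ), Z)))))))
  →26  S(S(S(S(mul(add(Z, mul(SZ, SZ)), add(add(SZ, SZ), Z))))))
  →27  S(S(S(S(mul(mul(SZ, SZ), add(add(SZ, SZ), Z))))))
  →28  S(S(S(S(mul(add(SZ, mul(Z, SZ)), add(add(SZ, SZ), Z))))))
  →29  S(S(S(S(mul(S(add(Z, mul(Z, SZ))), add(add(SZ, SZ), Z))))))
  →30  S(S(S(S(add(add(add(SZ, SZ), Z), mul(add(Z, mul(Z, SZ)), add(add(SZ, SZ), Z)))))))
  →31  S(S(S(S(add(add(S(add(Z, SZ)), Z), mul(add(Z, mul(Z, SZ)), add(add(SZ, SZ), Z)))))))
  →32  S(S(S(S(add(S(add(add(Z, SZ), Z)), mul(add(Z, mul(Z, SZ)), add(add(SZ, SZ), Z)))))))
  →33  S(S(S(S(S(add(add(add(Z, SZ), Z), mul(add(Z, mul(Z, SZ)), add(add(SZ, SZ), Z))))))))
  →34  S(S(S(S(S(add(add(SZ, Z), mul(add(Z, mul(Z, SZ)), add(add(SZ, SZ), Z))))))))
  →35  S(S(S(S(S(add(S(add(Z, Z)), mul(add(Z, mul(Z, SZ)), add(add(SZ, SZ), Z))))))))
  →36  S(S(S(S(S(S(add(add(Z, Z), mul(add(Z, mul(Z, SZ)), add(add(SZ, SZ), Z)))))))))
  →37  S(S(S(S(S(S(add(Z, mul(add(Z, mul(Z, SZ)), add(add(SZ, SZ), Z)))))))))
  →38  S(S(S(S(S(S(mul(add(Z, mul(Z, SZ)), add(add(SZ, SZ), Z))))))))
  →39  S(S(S(S(S(S(mul(mul(Z, SZ), add(add(SZ, SZ), Z))))))))
  →40  S(S(S(S(S(S(mul(Z, add(add(SZ, SZ), Z))))))))
  →41  S^6(Z)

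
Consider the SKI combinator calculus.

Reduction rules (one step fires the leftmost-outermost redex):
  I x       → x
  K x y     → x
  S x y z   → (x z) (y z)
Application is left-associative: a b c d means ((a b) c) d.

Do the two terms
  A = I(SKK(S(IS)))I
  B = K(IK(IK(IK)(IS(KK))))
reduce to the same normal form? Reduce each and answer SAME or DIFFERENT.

Answer: DIFFERENT — A ⇓ SSI, B ⇓ K(KK)

Reduction:
Term A:
  start: I(SKK(S(IS)))I
  [1] SKK(S(IS))I
  [2] K(S(IS))(K(S(IS)))I
  [3] S(IS)I
  [4] SSI

Term B:
  start: K(IK(IK(IK)(IS(KK))))
  [1] K(K(IK(IK)(IS(KK))))
  [2] K(K(K(IK)(IS(KK))))
  [3] K(K(IK))
  [4] K(KK)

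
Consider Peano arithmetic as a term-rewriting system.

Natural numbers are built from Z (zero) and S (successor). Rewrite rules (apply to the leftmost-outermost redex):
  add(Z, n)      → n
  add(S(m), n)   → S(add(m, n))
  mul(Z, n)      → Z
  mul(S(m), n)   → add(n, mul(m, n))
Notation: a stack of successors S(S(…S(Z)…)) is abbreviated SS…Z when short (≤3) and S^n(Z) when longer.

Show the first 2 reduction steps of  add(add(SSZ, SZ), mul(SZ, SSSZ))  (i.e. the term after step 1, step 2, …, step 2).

Answer: after 2 steps: S(add(add(SZ, SZ), mul(SZ, SSSZ)))

Working:
  start: add(add(SSZ, SZ), mul(SZ, SSSZ))
  [1] add(S(add(SZ, SZ)), mul(SZ, SSSZ))
  [2] S(add(add(SZ, SZ), mul(SZ, SSSZ)))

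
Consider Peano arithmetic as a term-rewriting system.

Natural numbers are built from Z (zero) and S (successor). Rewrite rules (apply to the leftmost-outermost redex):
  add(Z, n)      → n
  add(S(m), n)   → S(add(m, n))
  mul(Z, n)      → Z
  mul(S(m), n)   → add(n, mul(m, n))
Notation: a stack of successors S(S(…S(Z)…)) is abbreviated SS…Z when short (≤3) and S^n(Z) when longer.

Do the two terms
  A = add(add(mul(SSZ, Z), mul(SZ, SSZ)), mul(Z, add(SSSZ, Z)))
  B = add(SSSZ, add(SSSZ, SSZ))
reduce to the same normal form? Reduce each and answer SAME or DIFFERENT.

Answer: DIFFERENT — A ⇓ SSZ, B ⇓ S^8(Z)

Reduction:
Term A:
  start: add(add(mul(SSZ, Z), mul(SZ, SSZ)), mul(Z, add(SSSZ, Z)))
  [1] add(add(add(Z, mul(SZ, Z)), mul(SZ, SSZ)), mul(Z, add(SSSZ, Z)))
  [2] add(add(mul(SZ, Z), mul(SZ, SSZ)), mul(Z, add(SSSZ, Z)))
  [3] add(add(add(Z, mul(Z, Z)), mul(SZ, SSZ)), mul(Z, add(SSSZ, Z)))
  [4] add(add(mul(Z, Z), mul(SZ, SSZ)), mul(Z, add(SSSZ, Z)))
  [5] add(add(Z, mul(SZ, SSZ)), mul(Z, add(SSSZ, Z)))
  [6] add(mul(SZ, SSZ), mul(Z, add(SSSZ, Z)))
  [7] add(add(SSZ, mul(Z, SSZ)), mul(Z, add(SSSZ, Z)))
  [8] add(S(add(SZ, mul(Z, SSZ))), mul(Z, add(SSSZ, Z)))
  [9] S(add(add(SZ, mul(Z, SSZ)), mul(Z, add(SSSZ, Z))))
  [10] S(add(S(add(Z, mul(Z, SSZ))), mul(Z, add(SSSZ, Z))))
  [11] S(S(add(add(Z, mul(Z, SSZ)), mul(Z, add(SSSZ, Z)))))
  [12] S(S(add(mul(Z, SSZ), mul(Z, add(SSSZ, Z)))))
  [13] S(S(add(Z, mul(Z, add(SSSZ, Z)))))
  [14] S(S(mul(Z, add(SSSZ, Z))))
  [15] SSZ

Term B:
  start: add(SSSZ, add(SSSZ, SSZ))
  [1] S(add(SSZ, add(SSSZ, SSZ)))
  [2] S(S(add(SZ, add(SSSZ, SSZ))))
  [3] S(S(S(add(Z, add(SSSZ, SSZ)))))
  [4] S(S(S(add(SSSZ, SSZ))))
  [5] S(S(S(S(add(SSZ, SSZ)))))
  [6] S(S(S(S(S(add(SZ, SSZ))))))
  [7] S(S(S(S(S(S(add(Z, SSZ)))))))
  [8] S^8(Z)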